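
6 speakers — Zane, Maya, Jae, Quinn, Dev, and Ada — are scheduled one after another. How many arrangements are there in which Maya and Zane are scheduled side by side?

Treat {Maya, Zane} as a single unit. There are 5 units to order, and the pair itself can be ordered 2 ways.
That gives 2 × 5! = 2 × 120 = 240.

240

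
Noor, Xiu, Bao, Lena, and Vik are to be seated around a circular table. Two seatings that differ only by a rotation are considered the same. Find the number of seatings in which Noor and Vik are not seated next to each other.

12

All circular seatings of 5 people number (4)! = 24.
Those with Noor next to Vik: fuse the pair into one unit and seat 4 units around a circle — 2·(3)! = 12.
Subtracting, 24 − 12 = 12.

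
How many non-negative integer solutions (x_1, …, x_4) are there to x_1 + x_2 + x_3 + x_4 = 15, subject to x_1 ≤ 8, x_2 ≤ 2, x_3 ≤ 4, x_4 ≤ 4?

By stars and bars, unrestricted non-negative solutions to x_1+…+x_4 = 15 number C(15+3,3) = 816.
Subtract solutions that violate a single cap (substitute x_i' = x_i − (cap_i+1)): x_1 ≥ 9 gives C(9,3) = 84; x_2 ≥ 3 gives C(15,3) = 455; x_3 ≥ 5 gives C(13,3) = 286; x_4 ≥ 5 gives C(13,3) = 286. Together 1111.
Add back pairs where two caps are both exceeded: 20 + 4 + 4 + 120 + 120 + 56 = 324.
Subtract triples: 0 + 0 + 0 + 10 = 10.
By inclusion–exclusion the count is 816 − 1111 + 324 − 10 = 19.

19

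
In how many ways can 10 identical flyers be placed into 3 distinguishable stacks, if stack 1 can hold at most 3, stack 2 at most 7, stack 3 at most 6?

Ignoring the caps, the number of non-negative solutions to x_1+…+x_3 = 10 is C(12,2) = 66.
Subtract solutions that violate a single cap (substitute x_i' = x_i − (cap_i+1)): x_1 ≥ 4 gives C(8,2) = 28; x_2 ≥ 8 gives C(4,2) = 6; x_3 ≥ 7 gives C(5,2) = 10. Together 44.
No two caps can be exceeded simultaneously, so the pair terms are all 0.
By inclusion–exclusion the count is 66 − 44 + 0 = 22.

22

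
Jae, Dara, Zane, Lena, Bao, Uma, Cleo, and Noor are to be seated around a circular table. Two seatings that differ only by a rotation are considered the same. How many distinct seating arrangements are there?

5040

Fix one person's seat to break rotational symmetry; the remaining 7 people can be arranged in (7)! = 5040 ways.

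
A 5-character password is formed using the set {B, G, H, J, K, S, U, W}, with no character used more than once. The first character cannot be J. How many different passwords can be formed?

The first character has 8−1 = 7 choices (anything except J).
The remaining 4 characters are filled from the other 7 symbols without repetition: 7 × 6 × 5 × 4 = 840.
Total: 7 × 840 = 5880.

5880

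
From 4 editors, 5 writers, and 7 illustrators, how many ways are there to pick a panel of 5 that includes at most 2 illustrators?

2772

Split by how many illustrators are chosen (0 through 2).
Sum: C(7,0)·C(9,5) + C(7,1)·C(9,4) + C(7,2)·C(9,3) = 126 + 882 + 1764 = 2772.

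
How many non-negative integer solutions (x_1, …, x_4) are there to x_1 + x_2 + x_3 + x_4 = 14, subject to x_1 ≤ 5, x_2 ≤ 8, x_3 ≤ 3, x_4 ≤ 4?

69

Ignoring the caps, the number of non-negative solutions to x_1+…+x_4 = 14 is C(17,3) = 680.
Subtract solutions that violate a single cap (substitute x_i' = x_i − (cap_i+1)): x_1 ≥ 6 gives C(11,3) = 165; x_2 ≥ 9 gives C(8,3) = 56; x_3 ≥ 4 gives C(13,3) = 286; x_4 ≥ 5 gives C(12,3) = 220. Together 727.
Add back pairs where two caps are both exceeded: 0 + 35 + 20 + 4 + 1 + 56 = 116.
By inclusion–exclusion the count is 680 − 727 + 116 = 69.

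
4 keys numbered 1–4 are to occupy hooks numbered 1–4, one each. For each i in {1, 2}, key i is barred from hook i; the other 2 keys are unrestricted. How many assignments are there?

14

Let Aᵢ (for i ∈ {1, 2}) be the placements that put key i in its forbidden hook. Any j of these fix j positions, leaving (4−j)! ways to fill the rest, and there are C(2,j) ways to pick which j.
By inclusion–exclusion, the number of valid placements is Σ_{j=0}^{2} (−1)^j C(2,j)·(4−j)!.
Computing: 24 − 12 + 2 = 14.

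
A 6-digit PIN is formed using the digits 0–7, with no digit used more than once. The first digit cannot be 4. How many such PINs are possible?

The first digit has 8−1 = 7 choices (anything except 4).
The remaining 5 digits are filled from the other 7 symbols without repetition: 7 × 6 × 5 × 4 × 3 = 2520.
Total: 7 × 2520 = 17640.

17640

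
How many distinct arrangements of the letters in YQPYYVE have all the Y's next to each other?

120

Treat the 3 copies of Y as a single block. The multiset to arrange is then {YYY, E, P, Q, V}, 5 items in all.
All 5 items are distinct, so there are (5)! = 120 arrangements.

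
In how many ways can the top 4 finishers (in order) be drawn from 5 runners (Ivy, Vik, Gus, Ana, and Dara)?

120

This is an ordered selection of 4 from 5: P(5,4).
That gives 5 × 4 × 3 × 2 = 120.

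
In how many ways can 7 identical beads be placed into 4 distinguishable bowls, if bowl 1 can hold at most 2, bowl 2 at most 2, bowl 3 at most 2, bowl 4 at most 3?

10

Ignoring the caps, the number of non-negative solutions to x_1+…+x_4 = 7 is C(10,3) = 120.
Subtract solutions that violate a single cap (substitute x_i' = x_i − (cap_i+1)): x_1 ≥ 3 gives C(7,3) = 35; x_2 ≥ 3 gives C(7,3) = 35; x_3 ≥ 3 gives C(7,3) = 35; x_4 ≥ 4 gives C(6,3) = 20. Together 125.
Add back pairs where two caps are both exceeded: 4 + 4 + 1 + 4 + 1 + 1 = 15.
By inclusion–exclusion the count is 120 − 125 + 15 = 10.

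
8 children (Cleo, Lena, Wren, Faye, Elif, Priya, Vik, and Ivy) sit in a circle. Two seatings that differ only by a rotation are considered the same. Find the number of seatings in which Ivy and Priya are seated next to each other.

Glue Ivy and Priya into a block (2 internal orders). Seating 7 units around a circle gives (6)! arrangements.
So 2 × (6)! = 2 × 720 = 1440.

1440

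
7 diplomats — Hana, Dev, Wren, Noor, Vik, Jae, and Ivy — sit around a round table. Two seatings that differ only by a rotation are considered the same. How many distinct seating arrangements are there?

Around a circle, 7 distinct people have 7!/7 = (6)! = 720 rotationally distinct seatings.

720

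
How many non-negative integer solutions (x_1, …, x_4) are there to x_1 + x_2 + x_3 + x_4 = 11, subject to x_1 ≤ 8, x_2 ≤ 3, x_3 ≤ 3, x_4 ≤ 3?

54

Ignoring the caps, the number of non-negative solutions to x_1+…+x_4 = 11 is C(14,3) = 364.
Subtract solutions that violate a single cap (substitute x_i' = x_i − (cap_i+1)): x_1 ≥ 9 gives C(5,3) = 10; x_2 ≥ 4 gives C(10,3) = 120; x_3 ≥ 4 gives C(10,3) = 120; x_4 ≥ 4 gives C(10,3) = 120. Together 370.
Add back pairs where two caps are both exceeded: 0 + 0 + 0 + 20 + 20 + 20 = 60.
By inclusion–exclusion the count is 364 − 370 + 60 = 54.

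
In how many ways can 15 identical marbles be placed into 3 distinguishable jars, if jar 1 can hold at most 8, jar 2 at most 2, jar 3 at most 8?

9

Ignoring the caps, the number of non-negative solutions to x_1+…+x_3 = 15 is C(17,2) = 136.
Subtract solutions that violate a single cap (substitute x_i' = x_i − (cap_i+1)): x_1 ≥ 9 gives C(8,2) = 28; x_2 ≥ 3 gives C(14,2) = 91; x_3 ≥ 9 gives C(8,2) = 28. Together 147.
Add back pairs where two caps are both exceeded: 10 + 0 + 10 = 20.
By inclusion–exclusion the count is 136 − 147 + 20 = 9.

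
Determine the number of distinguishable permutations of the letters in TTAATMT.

Letter multiplicities in TTAATMT: A×2, M×1, T×4.
So there are 7! / (4!·2!) = 105 distinguishable arrangements.

105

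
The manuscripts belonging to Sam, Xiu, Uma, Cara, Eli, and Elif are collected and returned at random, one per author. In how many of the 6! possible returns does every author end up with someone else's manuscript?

265

Let Aᵢ be the assignments in which author i gets their own manuscript. We want the size of the complement of A₁∪…∪A_6.
By inclusion–exclusion this is Σ_{j=0}^{6} (−1)^j C(6,j)·(6−j)!.
Computing: 720 − 720 + 360 − 120 + 30 − 6 + 1 = 265.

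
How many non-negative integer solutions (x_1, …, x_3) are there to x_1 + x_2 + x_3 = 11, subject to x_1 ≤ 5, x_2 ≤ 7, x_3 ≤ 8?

41

Ignoring the caps, the number of non-negative solutions to x_1+…+x_3 = 11 is C(13,2) = 78.
Subtract solutions that violate a single cap (substitute x_i' = x_i − (cap_i+1)): x_1 ≥ 6 gives C(7,2) = 21; x_2 ≥ 8 gives C(5,2) = 10; x_3 ≥ 9 gives C(4,2) = 6. Together 37.
No two caps can be exceeded simultaneously, so the pair terms are all 0.
By inclusion–exclusion the count is 78 − 37 + 0 = 41.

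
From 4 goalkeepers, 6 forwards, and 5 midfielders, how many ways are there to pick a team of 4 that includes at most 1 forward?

Split by how many forwards are chosen (0 through 1).
Sum: C(6,0)·C(9,4) + C(6,1)·C(9,3) = 126 + 504 = 630.

630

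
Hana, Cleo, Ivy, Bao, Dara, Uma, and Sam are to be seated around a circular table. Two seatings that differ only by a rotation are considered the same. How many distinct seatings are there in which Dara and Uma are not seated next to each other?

480

Without the restriction there are (6)! = 720 seatings.
Those with Dara next to Uma: fuse the pair into one unit and seat 6 units around a circle — 2·(5)! = 240.
Subtracting, 720 − 240 = 480.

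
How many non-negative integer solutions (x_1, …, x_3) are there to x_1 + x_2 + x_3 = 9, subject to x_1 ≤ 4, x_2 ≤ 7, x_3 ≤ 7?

34

Without the upper bounds there are C(11,2) = 55 ways to split 9 among 3 variables.
Subtract solutions that violate a single cap (substitute x_i' = x_i − (cap_i+1)): x_1 ≥ 5 gives C(6,2) = 15; x_2 ≥ 8 gives C(3,2) = 3; x_3 ≥ 8 gives C(3,2) = 3. Together 21.
No two caps can be exceeded simultaneously, so the pair terms are all 0.
By inclusion–exclusion the count is 55 − 21 + 0 = 34.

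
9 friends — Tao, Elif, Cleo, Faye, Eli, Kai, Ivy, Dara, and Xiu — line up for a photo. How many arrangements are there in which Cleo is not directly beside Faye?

282240

Of the 9! = 362880 arrangements, those with Cleo and Faye adjacent number 2 × 8! = 80640 (treat the pair as a block with 2 internal orders).
Complementary counting: 362880 − 80640 = 282240.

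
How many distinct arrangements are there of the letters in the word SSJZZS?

60

SSJZZS has 6 letters with S appearing 3 times and Z appearing twice.
Dividing 6! = 720 by 3!·2! = 12 for the repeated letters gives 60.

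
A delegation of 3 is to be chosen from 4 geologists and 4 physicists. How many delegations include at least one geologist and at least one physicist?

48

Unrestricted: C(8,3) = 56 ways to pick any 3 of the 8.
Subtract selections that omit an entire group: no geologists → C(4,3) = 4; no physicists → C(4,3) = 4.
Both groups omitted at once is impossible, so 56 − 8 = 48.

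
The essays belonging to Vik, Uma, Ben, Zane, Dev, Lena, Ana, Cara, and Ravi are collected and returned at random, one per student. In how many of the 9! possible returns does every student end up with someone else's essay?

133496

Let Aᵢ be the assignments in which student i gets their own essay. We want the size of the complement of A₁∪…∪A_9.
By inclusion–exclusion this is Σ_{j=0}^{9} (−1)^j C(9,j)·(9−j)!.
Computing: 362880 − 362880 + 181440 − 60480 + 15120 − 3024 + 504 − 72 + 9 − 1 = 133496.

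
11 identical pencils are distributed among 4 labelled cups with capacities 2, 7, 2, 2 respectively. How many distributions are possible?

10

By stars and bars, unrestricted non-negative solutions to x_1+…+x_4 = 11 number C(11+3,3) = 364.
Subtract solutions that violate a single cap (substitute x_i' = x_i − (cap_i+1)): x_1 ≥ 3 gives C(11,3) = 165; x_2 ≥ 8 gives C(6,3) = 20; x_3 ≥ 3 gives C(11,3) = 165; x_4 ≥ 3 gives C(11,3) = 165. Together 515.
Add back pairs where two caps are both exceeded: 1 + 56 + 56 + 1 + 1 + 56 = 171.
Subtract triples: 0 + 0 + 10 + 0 = 10.
By inclusion–exclusion the count is 364 − 515 + 171 − 10 = 10.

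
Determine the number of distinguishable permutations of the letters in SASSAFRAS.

2520

SASSAFRAS has 9 letters with A appearing 3 times and S appearing 4 times.
Dividing 9! = 362880 by 4!·3! = 144 for the repeated letters gives 2520.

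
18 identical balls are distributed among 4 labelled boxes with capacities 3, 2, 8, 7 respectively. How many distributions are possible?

10

By stars and bars, unrestricted non-negative solutions to x_1+…+x_4 = 18 number C(18+3,3) = 1330.
Subtract solutions that violate a single cap (substitute x_i' = x_i − (cap_i+1)): x_1 ≥ 4 gives C(17,3) = 680; x_2 ≥ 3 gives C(18,3) = 816; x_3 ≥ 9 gives C(12,3) = 220; x_4 ≥ 8 gives C(13,3) = 286. Together 2002.
Add back pairs where two caps are both exceeded: 364 + 56 + 84 + 84 + 120 + 4 = 712.
Subtract triples: 10 + 20 + 0 + 0 = 30.
By inclusion–exclusion the count is 1330 − 2002 + 712 − 30 = 10.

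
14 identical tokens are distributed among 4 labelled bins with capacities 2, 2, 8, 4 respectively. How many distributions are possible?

10

By stars and bars, unrestricted non-negative solutions to x_1+…+x_4 = 14 number C(14+3,3) = 680.
Subtract solutions that violate a single cap (substitute x_i' = x_i − (cap_i+1)): x_1 ≥ 3 gives C(14,3) = 364; x_2 ≥ 3 gives C(14,3) = 364; x_3 ≥ 9 gives C(8,3) = 56; x_4 ≥ 5 gives C(12,3) = 220. Together 1004.
Add back pairs where two caps are both exceeded: 165 + 10 + 84 + 10 + 84 + 1 = 354.
Subtract triples: 0 + 20 + 0 + 0 = 20.
By inclusion–exclusion the count is 680 − 1004 + 354 − 20 = 10.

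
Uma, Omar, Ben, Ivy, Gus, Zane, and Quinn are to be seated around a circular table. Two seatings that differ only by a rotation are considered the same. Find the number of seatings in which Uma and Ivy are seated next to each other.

Treat {Uma, Ivy} as one unit (2 internal orders) and seat the resulting 6 units around the table: (5)! circular arrangements.
So 2 × (5)! = 2 × 120 = 240.

240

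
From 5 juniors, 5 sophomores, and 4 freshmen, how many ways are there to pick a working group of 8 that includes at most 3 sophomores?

2289

Split by how many sophomores are chosen (0 through 3).
Sum: C(5,0)·C(9,8) + C(5,1)·C(9,7) + C(5,2)·C(9,6) + C(5,3)·C(9,5) = 9 + 180 + 840 + 1260 = 2289.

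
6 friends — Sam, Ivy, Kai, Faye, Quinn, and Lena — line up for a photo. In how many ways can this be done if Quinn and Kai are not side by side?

There are 6! = 720 arrangements in all. If Quinn and Kai are adjacent, merging them into one block gives 2·(5)! = 240 arrangements.
Complementary counting: 720 − 240 = 480.

480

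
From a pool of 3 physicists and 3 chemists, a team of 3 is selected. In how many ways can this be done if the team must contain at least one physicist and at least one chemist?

18

With no constraint there are C(6,3) = 20 possible selections.
Selections missing a whole group: no physicists → C(3,3) = 1; no chemists → C(3,3) = 1.
Both groups omitted at once is impossible, so 20 − 2 = 18.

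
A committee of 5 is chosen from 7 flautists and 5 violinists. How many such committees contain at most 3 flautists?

596

Split by how many flautists are chosen (0 through 3).
Sum: C(7,0)·C(5,5) + C(7,1)·C(5,4) + C(7,2)·C(5,3) + C(7,3)·C(5,2) = 1 + 35 + 210 + 350 = 596.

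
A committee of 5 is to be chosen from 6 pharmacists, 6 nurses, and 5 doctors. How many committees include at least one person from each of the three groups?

With no constraint there are C(17,5) = 6188 possible selections.
Subtract selections that omit an entire group: no pharmacists → C(11,5) = 462; no nurses → C(11,5) = 462; no doctors → C(12,5) = 792.
Add back selections omitting two groups (i.e. drawn from a single group): C(6,5) + C(6,5) + C(5,5) = 13.
By inclusion–exclusion: 6188 − 1716 + 13 = 4485.

4485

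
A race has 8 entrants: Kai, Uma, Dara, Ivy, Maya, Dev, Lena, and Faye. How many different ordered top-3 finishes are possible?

336

There are 8 choices for 1st place, 7 for 2nd, and 6 for 3rd.
That gives 8 × 7 × 6 = 336.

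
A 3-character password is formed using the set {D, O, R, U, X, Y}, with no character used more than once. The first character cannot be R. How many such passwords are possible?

The first character has 6−1 = 5 choices (anything except R).
The remaining 2 characters are filled from the other 5 symbols without repetition: 5 × 4 = 20.
Total: 5 × 20 = 100.

100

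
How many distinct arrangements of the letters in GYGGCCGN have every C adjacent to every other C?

Treat the 2 copies of C as a single block. The multiset to arrange is then {CC, G, G, G, G, N, Y}, 7 items in all.
That gives (7)!/(4!) = 210 arrangements.

210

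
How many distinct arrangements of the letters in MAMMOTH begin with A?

120

With the first slot taken by A, it remains to arrange the other 6 letters (MMMOTH).
Those 6 letters have M appearing 3 times, giving (6)!/(3!) = 120.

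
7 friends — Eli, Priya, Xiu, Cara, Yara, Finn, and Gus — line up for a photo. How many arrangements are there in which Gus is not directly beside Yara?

There are 7! = 5040 arrangements in all. If Gus and Yara are adjacent, merging them into one block gives 2·(6)! = 1440 arrangements.
So 5040 − 1440 = 3600 arrangements keep them apart.

3600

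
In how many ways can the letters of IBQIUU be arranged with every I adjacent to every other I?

60

Treat the 2 copies of I as a single block. The multiset to arrange is then {II, B, Q, U, U}, 5 items in all.
That gives (5)!/(2!) = 60 arrangements.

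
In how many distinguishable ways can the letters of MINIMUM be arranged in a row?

The 7 letters of MINIMUM have repeats: I appearing twice and M appearing 3 times.
So there are 7! / (3!·2!) = 420 distinguishable arrangements.

420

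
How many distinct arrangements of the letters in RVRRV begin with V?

4

Fix V in the first position and arrange the remaining 4 letters.
Those 4 letters have R appearing 3 times, giving (4)!/(3!) = 4.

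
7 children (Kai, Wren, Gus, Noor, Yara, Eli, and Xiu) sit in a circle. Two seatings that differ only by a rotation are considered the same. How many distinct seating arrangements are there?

Around a circle, 7 distinct people have 7!/7 = (6)! = 720 rotationally distinct seatings.

720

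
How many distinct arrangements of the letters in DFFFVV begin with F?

30

With the first slot taken by F, it remains to arrange the other 5 letters (DFFVV).
Those 5 letters have F appearing twice and V appearing twice, giving (5)!/(2!·2!) = 30.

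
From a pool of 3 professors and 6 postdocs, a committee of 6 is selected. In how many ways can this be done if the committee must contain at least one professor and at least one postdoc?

Total 6-person selections from all 9: C(9,6) = 84.
Subtract selections that omit an entire group: no professors → C(6,6) = 1; no postdocs → C(3,6) = 0.
Both groups omitted at once is impossible, so 84 − 1 = 83.

83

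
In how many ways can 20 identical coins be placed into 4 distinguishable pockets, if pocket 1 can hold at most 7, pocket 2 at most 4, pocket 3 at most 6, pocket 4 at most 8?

Ignoring the caps, the number of non-negative solutions to x_1+…+x_4 = 20 is C(23,3) = 1771.
Subtract solutions that violate a single cap (substitute x_i' = x_i − (cap_i+1)): x_1 ≥ 8 gives C(15,3) = 455; x_2 ≥ 5 gives C(18,3) = 816; x_3 ≥ 7 gives C(16,3) = 560; x_4 ≥ 9 gives C(14,3) = 364. Together 2195.
Add back pairs where two caps are both exceeded: 120 + 56 + 20 + 165 + 84 + 35 = 480.
Subtract triples: 1 + 0 + 0 + 0 = 1.
By inclusion–exclusion the count is 1771 − 2195 + 480 − 1 = 55.

55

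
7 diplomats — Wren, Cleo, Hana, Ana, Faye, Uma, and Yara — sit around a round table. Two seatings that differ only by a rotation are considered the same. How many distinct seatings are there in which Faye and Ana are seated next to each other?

Glue Faye and Ana into a block (2 internal orders). Seating 6 units around a circle gives (5)! arrangements.
So 2 × (5)! = 2 × 120 = 240.

240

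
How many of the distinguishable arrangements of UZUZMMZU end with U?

210

Fix U in the last position and arrange the remaining 7 letters.
Those 7 letters have M appearing twice, U appearing twice, and Z appearing 3 times, giving (7)!/(3!·2!·2!) = 210.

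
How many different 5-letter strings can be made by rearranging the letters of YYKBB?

30

YYKBB has 5 letters with B appearing twice and Y appearing twice.
The number of distinct arrangements is 5!/(2!·2!) = 120/4 = 30.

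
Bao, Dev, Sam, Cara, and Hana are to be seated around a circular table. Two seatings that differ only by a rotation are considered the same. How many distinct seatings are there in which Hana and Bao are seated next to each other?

12

Glue Hana and Bao into a block (2 internal orders). Seating 4 units around a circle gives (3)! arrangements.
So 2 × (3)! = 2 × 6 = 12.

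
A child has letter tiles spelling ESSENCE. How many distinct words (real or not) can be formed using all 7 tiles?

420

ESSENCE has 7 letters with E appearing 3 times and S appearing twice.
The number of distinct arrangements is 7!/(3!·2!) = 5040/12 = 420.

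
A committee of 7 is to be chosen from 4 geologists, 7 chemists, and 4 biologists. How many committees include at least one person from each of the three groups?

Total 7-person selections from all 15: C(15,7) = 6435.
Subtract selections that omit an entire group: no geologists → C(11,7) = 330; no chemists → C(8,7) = 8; no biologists → C(11,7) = 330.
Add back selections omitting two groups (i.e. drawn from a single group): C(4,7) + C(7,7) + C(4,7) = 1.
By inclusion–exclusion: 6435 − 668 + 1 = 5768.

5768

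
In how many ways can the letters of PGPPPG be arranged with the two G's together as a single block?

5

Treat the 2 copies of G as a single block. The multiset to arrange is then {GG, P, P, P, P}, 5 items in all.
That gives (5)!/(4!) = 5 arrangements.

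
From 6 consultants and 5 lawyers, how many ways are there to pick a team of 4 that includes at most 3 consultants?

Split by how many consultants are chosen (0 through 3).
Sum: C(6,0)·C(5,4) + C(6,1)·C(5,3) + C(6,2)·C(5,2) + C(6,3)·C(5,1) = 5 + 60 + 150 + 100 = 315.

315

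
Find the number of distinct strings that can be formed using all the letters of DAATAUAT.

840

Letter multiplicities in DAATAUAT: A×4, D×1, T×2, U×1.
The number of distinct arrangements is 8!/(4!·2!) = 40320/48 = 840.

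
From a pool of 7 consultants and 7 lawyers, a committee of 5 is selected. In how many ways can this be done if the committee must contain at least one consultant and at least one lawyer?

1960

Total 5-person selections from all 14: C(14,5) = 2002.
Selections missing a whole group: no consultants → C(7,5) = 21; no lawyers → C(7,5) = 21.
Both groups omitted at once is impossible, so 2002 − 42 = 1960.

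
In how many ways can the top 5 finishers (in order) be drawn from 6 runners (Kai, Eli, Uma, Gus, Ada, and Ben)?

There are 6 choices for 1st place, 5 for 2nd, and so on down to 2 for position 5.
That gives 6 × 5 × 4 × 3 × 2 = 720.

720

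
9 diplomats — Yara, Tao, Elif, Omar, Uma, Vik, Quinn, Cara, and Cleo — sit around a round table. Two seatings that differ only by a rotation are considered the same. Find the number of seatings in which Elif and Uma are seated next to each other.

10080

Treat {Elif, Uma} as one unit (2 internal orders) and seat the resulting 8 units around the table: (7)! circular arrangements.
So 2 × (7)! = 2 × 5040 = 10080.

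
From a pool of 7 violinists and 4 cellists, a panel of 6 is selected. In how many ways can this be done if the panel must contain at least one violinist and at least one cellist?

455

With no constraint there are C(11,6) = 462 possible selections.
Subtract selections that omit an entire group: no violinists → C(4,6) = 0; no cellists → C(7,6) = 7.
Both groups omitted at once is impossible, so 462 − 7 = 455.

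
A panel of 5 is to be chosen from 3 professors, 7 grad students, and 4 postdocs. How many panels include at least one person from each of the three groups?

Total 5-person selections from all 14: C(14,5) = 2002.
Subtract selections that omit an entire group: no professors → C(11,5) = 462; no grad students → C(7,5) = 21; no postdocs → C(10,5) = 252.
Add back selections omitting two groups (i.e. drawn from a single group): C(3,5) + C(7,5) + C(4,5) = 21.
By inclusion–exclusion: 2002 − 735 + 21 = 1288.

1288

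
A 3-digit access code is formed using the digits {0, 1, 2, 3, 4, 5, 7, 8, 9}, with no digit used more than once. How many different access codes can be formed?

504

With no repetition, fill the 3 digits in order: 9 choices, then 8, down to 7.
9 × 8 × 7 = 504.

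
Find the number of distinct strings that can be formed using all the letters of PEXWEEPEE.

Letter multiplicities in PEXWEEPEE: E×5, P×2, W×1, X×1.
Dividing 9! = 362880 by 5!·2! = 240 for the repeated letters gives 1512.

1512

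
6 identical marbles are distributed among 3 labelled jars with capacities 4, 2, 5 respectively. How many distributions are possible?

14

By stars and bars, unrestricted non-negative solutions to x_1+…+x_3 = 6 number C(6+2,2) = 28.
Subtract solutions that violate a single cap (substitute x_i' = x_i − (cap_i+1)): x_1 ≥ 5 gives C(3,2) = 3; x_2 ≥ 3 gives C(5,2) = 10; x_3 ≥ 6 gives C(2,2) = 1. Together 14.
No two caps can be exceeded simultaneously, so the pair terms are all 0.
By inclusion–exclusion the count is 28 − 14 + 0 = 14.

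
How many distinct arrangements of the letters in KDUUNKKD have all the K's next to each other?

Treat the 3 copies of K as a single block. The multiset to arrange is then {KKK, D, D, N, U, U}, 6 items in all.
That gives (6)!/(2!·2!) = 180 arrangements.

180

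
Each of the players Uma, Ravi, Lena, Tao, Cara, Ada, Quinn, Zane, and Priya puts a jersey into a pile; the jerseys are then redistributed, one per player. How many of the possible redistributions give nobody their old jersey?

133496

Let Aᵢ be the assignments in which player i gets their old jersey. We want the size of the complement of A₁∪…∪A_9.
By inclusion–exclusion this is Σ_{j=0}^{9} (−1)^j C(9,j)·(9−j)!.
Computing: 362880 − 362880 + 181440 − 60480 + 15120 − 3024 + 504 − 72 + 9 − 1 = 133496.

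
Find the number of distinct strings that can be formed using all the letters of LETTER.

180

The 6 letters of LETTER have repeats: E appearing twice and T appearing twice.
The number of distinct arrangements is 6!/(2!·2!) = 720/4 = 180.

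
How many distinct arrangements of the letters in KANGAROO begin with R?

1260

With the first slot taken by R, it remains to arrange the other 7 letters (KANGAOO).
Those 7 letters have A appearing twice and O appearing twice, giving (7)!/(2!·2!) = 1260.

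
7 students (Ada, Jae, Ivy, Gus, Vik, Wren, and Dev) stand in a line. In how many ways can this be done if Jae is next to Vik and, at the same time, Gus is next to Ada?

Treat {Jae,Vik} as one block (2 orders) and {Gus,Ada} as another (2 orders).
That leaves 5 units to arrange: 2 × 2 × 5! = 4 × 120 = 480.

480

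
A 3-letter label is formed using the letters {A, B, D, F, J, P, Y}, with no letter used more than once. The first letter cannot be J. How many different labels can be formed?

180

The first letter has 7−1 = 6 choices (anything except J).
The remaining 2 letters are filled from the other 6 symbols without repetition: 6 × 5 = 30.
Total: 6 × 30 = 180.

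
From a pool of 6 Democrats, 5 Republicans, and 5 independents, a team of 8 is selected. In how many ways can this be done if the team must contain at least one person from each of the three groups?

12495

Total 8-person selections from all 16: C(16,8) = 12870.
Selections missing a whole group: no Democrats → C(10,8) = 45; no Republicans → C(11,8) = 165; no independents → C(11,8) = 165.
Add back selections omitting two groups (i.e. drawn from a single group): C(6,8) + C(5,8) + C(5,8) = 0.
By inclusion–exclusion: 12870 − 375 + 0 = 12495.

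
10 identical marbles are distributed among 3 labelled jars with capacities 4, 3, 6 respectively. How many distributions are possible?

Without the upper bounds there are C(12,2) = 66 ways to split 10 among 3 jars.
Subtract solutions that violate a single cap (substitute x_i' = x_i − (cap_i+1)): x_1 ≥ 5 gives C(7,2) = 21; x_2 ≥ 4 gives C(8,2) = 28; x_3 ≥ 7 gives C(5,2) = 10. Together 59.
Add back pairs where two caps are both exceeded: 3 + 0 + 0 = 3.
By inclusion–exclusion the count is 66 − 59 + 3 = 10.

10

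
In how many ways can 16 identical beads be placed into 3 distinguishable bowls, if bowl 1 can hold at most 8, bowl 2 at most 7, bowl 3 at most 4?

Without the upper bounds there are C(18,2) = 153 ways to split 16 among 3 bowls.
Subtract solutions that violate a single cap (substitute x_i' = x_i − (cap_i+1)): x_1 ≥ 9 gives C(9,2) = 36; x_2 ≥ 8 gives C(10,2) = 45; x_3 ≥ 5 gives C(13,2) = 78. Together 159.
Add back pairs where two caps are both exceeded: 0 + 6 + 10 = 16.
By inclusion–exclusion the count is 153 − 159 + 16 = 10.

10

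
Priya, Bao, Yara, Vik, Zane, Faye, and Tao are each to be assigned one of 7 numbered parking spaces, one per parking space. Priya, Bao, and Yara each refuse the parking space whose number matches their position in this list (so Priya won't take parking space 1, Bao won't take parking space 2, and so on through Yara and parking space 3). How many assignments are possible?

3216

Let Aᵢ (for i ∈ {1, 2, 3}) be the placements that put person i in their forbidden parking space. Any j of these fix j positions, leaving (7−j)! ways to fill the rest, and there are C(3,j) ways to pick which j.
By inclusion–exclusion, the number of valid placements is Σ_{j=0}^{3} (−1)^j C(3,j)·(7−j)!.
Computing: 5040 − 2160 + 360 − 24 = 3216.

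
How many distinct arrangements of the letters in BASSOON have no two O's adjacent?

Total arrangements of BASSOON: 7!/(2!·2!) = 1260.
Arrangements with the O's together: treat OO as one letter, giving (6)!/(2!) = 360.
Hence 1260 − 360 = 900.

900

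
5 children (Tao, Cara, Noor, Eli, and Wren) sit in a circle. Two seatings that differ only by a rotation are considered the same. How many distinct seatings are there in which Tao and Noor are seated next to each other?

Glue Tao and Noor into a block (2 internal orders). Seating 4 units around a circle gives (3)! arrangements.
So 2 × (3)! = 2 × 6 = 12.

12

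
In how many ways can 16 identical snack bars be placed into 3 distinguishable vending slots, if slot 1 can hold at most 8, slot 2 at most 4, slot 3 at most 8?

15

Without the upper bounds there are C(18,2) = 153 ways to split 16 among 3 vending slots.
Subtract solutions that violate a single cap (substitute x_i' = x_i − (cap_i+1)): x_1 ≥ 9 gives C(9,2) = 36; x_2 ≥ 5 gives C(13,2) = 78; x_3 ≥ 9 gives C(9,2) = 36. Together 150.
Add back pairs where two caps are both exceeded: 6 + 0 + 6 = 12.
By inclusion–exclusion the count is 153 − 150 + 12 = 15.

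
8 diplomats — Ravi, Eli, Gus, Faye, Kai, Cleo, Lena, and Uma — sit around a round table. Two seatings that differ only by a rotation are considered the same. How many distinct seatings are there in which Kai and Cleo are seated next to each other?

1440

Glue Kai and Cleo into a block (2 internal orders). Seating 7 units around a circle gives (6)! arrangements.
So 2 × (6)! = 2 × 720 = 1440.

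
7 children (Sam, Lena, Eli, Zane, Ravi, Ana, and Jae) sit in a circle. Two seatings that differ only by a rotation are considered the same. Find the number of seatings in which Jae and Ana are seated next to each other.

Treat {Jae, Ana} as one unit (2 internal orders) and seat the resulting 6 units around the table: (5)! circular arrangements.
So 2 × (5)! = 2 × 120 = 240.

240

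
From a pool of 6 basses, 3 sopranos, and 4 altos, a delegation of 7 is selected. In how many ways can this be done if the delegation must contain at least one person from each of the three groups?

1559

With no constraint there are C(13,7) = 1716 possible selections.
Subtract selections that omit an entire group: no basses → C(7,7) = 1; no sopranos → C(10,7) = 120; no altos → C(9,7) = 36.
Add back selections omitting two groups (i.e. drawn from a single group): C(6,7) + C(3,7) + C(4,7) = 0.
By inclusion–exclusion: 1716 − 157 + 0 = 1559.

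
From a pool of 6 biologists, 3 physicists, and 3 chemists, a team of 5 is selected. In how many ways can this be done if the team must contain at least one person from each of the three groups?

With no constraint there are C(12,5) = 792 possible selections.
Selections missing a whole group: no biologists → C(6,5) = 6; no physicists → C(9,5) = 126; no chemists → C(9,5) = 126.
Add back selections omitting two groups (i.e. drawn from a single group): C(6,5) + C(3,5) + C(3,5) = 6.
By inclusion–exclusion: 792 − 258 + 6 = 540.

540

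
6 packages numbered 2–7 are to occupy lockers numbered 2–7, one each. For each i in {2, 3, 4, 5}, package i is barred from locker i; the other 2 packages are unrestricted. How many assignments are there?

Let Aᵢ (for 2 ≤ i ≤ 5) be the placements that put package i in its forbidden locker. Any j of these fix j positions, leaving (6−j)! ways to fill the rest, and there are C(4,j) ways to pick which j.
By inclusion–exclusion, the number of valid placements is Σ_{j=0}^{4} (−1)^j C(4,j)·(6−j)!.
Computing: 720 − 480 + 144 − 24 + 2 = 362.

362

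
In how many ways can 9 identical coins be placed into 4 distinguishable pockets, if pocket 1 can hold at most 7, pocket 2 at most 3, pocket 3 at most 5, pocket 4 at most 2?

By stars and bars, unrestricted non-negative solutions to x_1+…+x_4 = 9 number C(9+3,3) = 220.
Subtract solutions that violate a single cap (substitute x_i' = x_i − (cap_i+1)): x_1 ≥ 8 gives C(4,3) = 4; x_2 ≥ 4 gives C(8,3) = 56; x_3 ≥ 6 gives C(6,3) = 20; x_4 ≥ 3 gives C(9,3) = 84. Together 164.
Add back pairs where two caps are both exceeded: 0 + 0 + 0 + 0 + 10 + 1 = 11.
By inclusion–exclusion the count is 220 − 164 + 11 = 67.

67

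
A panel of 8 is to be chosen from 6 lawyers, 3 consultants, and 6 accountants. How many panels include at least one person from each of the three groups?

Unrestricted: C(15,8) = 6435 ways to pick any 8 of the 15.
Subtract selections that omit an entire group: no lawyers → C(9,8) = 9; no consultants → C(12,8) = 495; no accountants → C(9,8) = 9.
Add back selections omitting two groups (i.e. drawn from a single group): C(6,8) + C(3,8) + C(6,8) = 0.
By inclusion–exclusion: 6435 − 513 + 0 = 5922.

5922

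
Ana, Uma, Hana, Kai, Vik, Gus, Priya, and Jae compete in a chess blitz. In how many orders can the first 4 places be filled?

This is an ordered selection of 4 from 8: P(8,4).
That gives 8 × 7 × 6 × 5 = 1680.

1680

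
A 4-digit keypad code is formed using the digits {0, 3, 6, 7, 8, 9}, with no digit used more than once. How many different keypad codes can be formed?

With no repetition, fill the 4 digits in order: 6 choices, then 5, down to 3.
6 × 5 × 4 × 3 = 360.

360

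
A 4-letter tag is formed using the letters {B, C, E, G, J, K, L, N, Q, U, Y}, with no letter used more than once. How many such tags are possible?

7920

Choose and order 4 of the 11 symbols: the first letter has 11 options, the next 10, then 9, 8.
That product is 11 × 10 × 9 × 8 = 7920.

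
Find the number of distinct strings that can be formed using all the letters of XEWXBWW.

420

XEWXBWW has 7 letters with W appearing 3 times and X appearing twice.
Dividing 7! = 5040 by 3!·2! = 12 for the repeated letters gives 420.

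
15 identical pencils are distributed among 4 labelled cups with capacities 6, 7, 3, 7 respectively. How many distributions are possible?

By stars and bars, unrestricted non-negative solutions to x_1+…+x_4 = 15 number C(15+3,3) = 816.
Subtract solutions that violate a single cap (substitute x_i' = x_i − (cap_i+1)): x_1 ≥ 7 gives C(11,3) = 165; x_2 ≥ 8 gives C(10,3) = 120; x_3 ≥ 4 gives C(14,3) = 364; x_4 ≥ 8 gives C(10,3) = 120. Together 769.
Add back pairs where two caps are both exceeded: 1 + 35 + 1 + 20 + 0 + 20 = 77.
By inclusion–exclusion the count is 816 − 769 + 77 = 124.

124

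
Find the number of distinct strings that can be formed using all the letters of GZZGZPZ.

The 7 letters of GZZGZPZ have repeats: G appearing twice and Z appearing 4 times.
So there are 7! / (4!·2!) = 105 distinguishable arrangements.

105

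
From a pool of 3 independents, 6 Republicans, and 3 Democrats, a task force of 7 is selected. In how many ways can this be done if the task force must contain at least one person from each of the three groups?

Total 7-person selections from all 12: C(12,7) = 792.
Subtract selections that omit an entire group: no independents → C(9,7) = 36; no Republicans → C(6,7) = 0; no Democrats → C(9,7) = 36.
Add back selections omitting two groups (i.e. drawn from a single group): C(3,7) + C(6,7) + C(3,7) = 0.
By inclusion–exclusion: 792 − 72 + 0 = 720.

720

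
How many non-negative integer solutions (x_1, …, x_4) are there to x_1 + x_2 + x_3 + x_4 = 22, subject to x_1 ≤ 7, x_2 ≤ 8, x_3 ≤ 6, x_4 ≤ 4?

20

Without the upper bounds there are C(25,3) = 2300 ways to split 22 among 4 variables.
Subtract solutions that violate a single cap (substitute x_i' = x_i − (cap_i+1)): x_1 ≥ 8 gives C(17,3) = 680; x_2 ≥ 9 gives C(16,3) = 560; x_3 ≥ 7 gives C(18,3) = 816; x_4 ≥ 5 gives C(20,3) = 1140. Together 3196.
Add back pairs where two caps are both exceeded: 56 + 120 + 220 + 84 + 165 + 286 = 931.
Subtract triples: 0 + 1 + 10 + 4 = 15.
By inclusion–exclusion the count is 2300 − 3196 + 931 − 15 = 20.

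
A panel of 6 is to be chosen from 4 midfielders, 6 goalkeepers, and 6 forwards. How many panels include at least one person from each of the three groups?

6666

Total 6-person selections from all 16: C(16,6) = 8008.
Subtract selections that omit an entire group: no midfielders → C(12,6) = 924; no goalkeepers → C(10,6) = 210; no forwards → C(10,6) = 210.
Add back selections omitting two groups (i.e. drawn from a single group): C(4,6) + C(6,6) + C(6,6) = 2.
By inclusion–exclusion: 8008 − 1344 + 2 = 6666.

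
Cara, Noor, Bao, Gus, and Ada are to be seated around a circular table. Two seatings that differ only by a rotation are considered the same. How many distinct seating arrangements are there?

24

Seat Cara anywhere (absorbing the rotational symmetry), then permute the other 4: (4)! = 24.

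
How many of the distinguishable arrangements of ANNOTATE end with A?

Fix A in the last position and arrange the remaining 7 letters.
Those 7 letters have N appearing twice and T appearing twice, giving (7)!/(2!·2!) = 1260.

1260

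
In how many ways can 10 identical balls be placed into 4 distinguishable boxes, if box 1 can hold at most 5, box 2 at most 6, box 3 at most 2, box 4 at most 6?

Ignoring the caps, the number of non-negative solutions to x_1+…+x_4 = 10 is C(13,3) = 286.
Subtract solutions that violate a single cap (substitute x_i' = x_i − (cap_i+1)): x_1 ≥ 6 gives C(7,3) = 35; x_2 ≥ 7 gives C(6,3) = 20; x_3 ≥ 3 gives C(10,3) = 120; x_4 ≥ 7 gives C(6,3) = 20. Together 195.
Add back pairs where two caps are both exceeded: 0 + 4 + 0 + 1 + 0 + 1 = 6.
By inclusion–exclusion the count is 286 − 195 + 6 = 97.

97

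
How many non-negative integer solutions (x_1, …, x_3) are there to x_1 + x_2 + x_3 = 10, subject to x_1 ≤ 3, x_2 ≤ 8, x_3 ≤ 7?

29

Without the upper bounds there are C(12,2) = 66 ways to split 10 among 3 variables.
Subtract solutions that violate a single cap (substitute x_i' = x_i − (cap_i+1)): x_1 ≥ 4 gives C(8,2) = 28; x_2 ≥ 9 gives C(3,2) = 3; x_3 ≥ 8 gives C(4,2) = 6. Together 37.
No two caps can be exceeded simultaneously, so the pair terms are all 0.
By inclusion–exclusion the count is 66 − 37 + 0 = 29.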